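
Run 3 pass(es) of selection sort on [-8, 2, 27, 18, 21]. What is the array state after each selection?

Pass 1: Select minimum -8 at index 0, swap -> [-8, 2, 27, 18, 21]
Pass 2: Select minimum 2 at index 1, swap -> [-8, 2, 27, 18, 21]
Pass 3: Select minimum 18 at index 3, swap -> [-8, 2, 18, 27, 21]


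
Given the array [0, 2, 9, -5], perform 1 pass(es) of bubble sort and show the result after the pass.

After pass 1: [0, 2, -5, 9] (1 swaps)
Total swaps: 1


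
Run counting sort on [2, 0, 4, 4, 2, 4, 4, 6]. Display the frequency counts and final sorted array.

Count array: [1, 0, 2, 0, 4, 0, 1]
(count[i] = number of elements equal to i)
Cumulative count: [1, 1, 3, 3, 7, 7, 8]
Sorted: [0, 2, 2, 4, 4, 4, 4, 6]


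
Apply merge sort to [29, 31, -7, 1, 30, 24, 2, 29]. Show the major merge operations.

Divide and conquer:
  Merge [29] + [31] -> [29, 31]
  Merge [-7] + [1] -> [-7, 1]
  Merge [29, 31] + [-7, 1] -> [-7, 1, 29, 31]
  Merge [30] + [24] -> [24, 30]
  Merge [2] + [29] -> [2, 29]
  Merge [24, 30] + [2, 29] -> [2, 24, 29, 30]
  Merge [-7, 1, 29, 31] + [2, 24, 29, 30] -> [-7, 1, 2, 24, 29, 29, 30, 31]


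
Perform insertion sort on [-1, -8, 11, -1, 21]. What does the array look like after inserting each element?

First element -1 is already 'sorted'
Insert -8: shifted 1 elements -> [-8, -1, 11, -1, 21]
Insert 11: shifted 0 elements -> [-8, -1, 11, -1, 21]
Insert -1: shifted 1 elements -> [-8, -1, -1, 11, 21]
Insert 21: shifted 0 elements -> [-8, -1, -1, 11, 21]


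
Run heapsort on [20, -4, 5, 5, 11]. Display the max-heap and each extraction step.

Build heap: [20, 11, 5, 5, -4]
Extract 20: [11, 5, 5, -4, 20]
Extract 11: [5, -4, 5, 11, 20]
Extract 5: [5, -4, 5, 11, 20]
Extract 5: [-4, 5, 5, 11, 20]


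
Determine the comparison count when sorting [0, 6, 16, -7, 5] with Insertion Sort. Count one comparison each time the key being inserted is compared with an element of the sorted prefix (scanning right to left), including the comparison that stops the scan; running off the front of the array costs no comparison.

Insert 6: 0 <= 6 (stop) = 1 comparison(s) -> [0, 6, 16, -7, 5]
Insert 16: 6 <= 16 (stop) = 1 comparison(s) -> [0, 6, 16, -7, 5]
Insert -7: 16 > -7 (shift), 6 > -7 (shift), 0 > -7 (shift), reached front = 3 comparison(s) -> [-7, 0, 6, 16, 5]
Insert 5: 16 > 5 (shift), 6 > 5 (shift), 0 <= 5 (stop) = 3 comparison(s) -> [-7, 0, 5, 6, 16]
Total comparisons: 1 + 1 + 3 + 3 = 8


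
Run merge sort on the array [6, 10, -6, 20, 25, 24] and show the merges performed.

Divide and conquer:
  Merge [10] + [-6] -> [-6, 10]
  Merge [6] + [-6, 10] -> [-6, 6, 10]
  Merge [25] + [24] -> [24, 25]
  Merge [20] + [24, 25] -> [20, 24, 25]
  Merge [-6, 6, 10] + [20, 24, 25] -> [-6, 6, 10, 20, 24, 25]


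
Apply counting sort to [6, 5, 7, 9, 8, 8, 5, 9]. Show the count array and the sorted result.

Count array: [0, 0, 0, 0, 0, 2, 1, 1, 2, 2]
(count[i] = number of elements equal to i)
Cumulative count: [0, 0, 0, 0, 0, 2, 3, 4, 6, 8]
Sorted: [5, 5, 6, 7, 8, 8, 9, 9]


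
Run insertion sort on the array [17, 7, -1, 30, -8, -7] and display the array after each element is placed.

First element 17 is already 'sorted'
Insert 7: shifted 1 elements -> [7, 17, -1, 30, -8, -7]
Insert -1: shifted 2 elements -> [-1, 7, 17, 30, -8, -7]
Insert 30: shifted 0 elements -> [-1, 7, 17, 30, -8, -7]
Insert -8: shifted 4 elements -> [-8, -1, 7, 17, 30, -7]
Insert -7: shifted 4 elements -> [-8, -7, -1, 7, 17, 30]


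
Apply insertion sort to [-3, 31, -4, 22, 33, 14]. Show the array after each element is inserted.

First element -3 is already 'sorted'
Insert 31: shifted 0 elements -> [-3, 31, -4, 22, 33, 14]
Insert -4: shifted 2 elements -> [-4, -3, 31, 22, 33, 14]
Insert 22: shifted 1 elements -> [-4, -3, 22, 31, 33, 14]
Insert 33: shifted 0 elements -> [-4, -3, 22, 31, 33, 14]
Insert 14: shifted 3 elements -> [-4, -3, 14, 22, 31, 33]


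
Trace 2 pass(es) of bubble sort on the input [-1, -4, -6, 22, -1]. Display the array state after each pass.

After pass 1: [-4, -6, -1, -1, 22] (3 swaps)
After pass 2: [-6, -4, -1, -1, 22] (1 swaps)
Total swaps: 4


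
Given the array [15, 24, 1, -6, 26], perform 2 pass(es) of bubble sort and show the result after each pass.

After pass 1: [15, 1, -6, 24, 26] (2 swaps)
After pass 2: [1, -6, 15, 24, 26] (2 swaps)
Total swaps: 4


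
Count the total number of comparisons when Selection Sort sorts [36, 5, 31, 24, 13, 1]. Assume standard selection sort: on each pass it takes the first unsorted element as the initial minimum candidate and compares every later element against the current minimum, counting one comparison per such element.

Pass 1: scan indices 1..5 for the minimum = 5 comparison(s); min is 1, place at index 0 -> [1, 5, 31, 24, 13, 36]
Pass 2: scan indices 2..5 for the minimum = 4 comparison(s); min is 5, place at index 1 -> [1, 5, 31, 24, 13, 36]
Pass 3: scan indices 3..5 for the minimum = 3 comparison(s); min is 13, place at index 2 -> [1, 5, 13, 24, 31, 36]
Pass 4: scan indices 4..5 for the minimum = 2 comparison(s); min is 24, place at index 3 -> [1, 5, 13, 24, 31, 36]
Pass 5: scan indices 5..5 for the minimum = 1 comparison(s); min is 31, place at index 4 -> [1, 5, 13, 24, 31, 36]
Selection sort always scans the whole unsorted suffix, so the count is (n-1) + (n-2) + ... + 1 = n(n-1)/2 = 6*5/2 = 15 regardless of the input order.
Total comparisons: 5 + 4 + 3 + 2 + 1 = 15


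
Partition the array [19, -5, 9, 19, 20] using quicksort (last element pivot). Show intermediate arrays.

Partition 1: pivot=20 at index 4 -> [19, -5, 9, 19, 20]
Partition 2: pivot=19 at index 3 -> [19, -5, 9, 19, 20]
Partition 3: pivot=9 at index 1 -> [-5, 9, 19, 19, 20]


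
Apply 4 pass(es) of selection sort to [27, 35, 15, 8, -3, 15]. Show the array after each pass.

Pass 1: Select minimum -3 at index 4, swap -> [-3, 35, 15, 8, 27, 15]
Pass 2: Select minimum 8 at index 3, swap -> [-3, 8, 15, 35, 27, 15]
Pass 3: Select minimum 15 at index 2, swap -> [-3, 8, 15, 35, 27, 15]
Pass 4: Select minimum 15 at index 5, swap -> [-3, 8, 15, 15, 27, 35]


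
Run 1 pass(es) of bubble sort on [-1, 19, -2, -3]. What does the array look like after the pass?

After pass 1: [-1, -2, -3, 19] (2 swaps)
Total swaps: 2


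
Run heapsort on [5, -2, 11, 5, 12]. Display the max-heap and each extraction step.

Build heap: [12, 5, 11, 5, -2]
Extract 12: [11, 5, -2, 5, 12]
Extract 11: [5, 5, -2, 11, 12]
Extract 5: [5, -2, 5, 11, 12]
Extract 5: [-2, 5, 5, 11, 12]


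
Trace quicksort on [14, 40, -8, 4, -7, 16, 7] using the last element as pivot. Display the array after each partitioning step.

Partition 1: pivot=7 at index 3 -> [-8, 4, -7, 7, 14, 16, 40]
Partition 2: pivot=-7 at index 1 -> [-8, -7, 4, 7, 14, 16, 40]
Partition 3: pivot=40 at index 6 -> [-8, -7, 4, 7, 14, 16, 40]
Partition 4: pivot=16 at index 5 -> [-8, -7, 4, 7, 14, 16, 40]


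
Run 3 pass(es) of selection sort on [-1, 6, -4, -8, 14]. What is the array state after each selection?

Pass 1: Select minimum -8 at index 3, swap -> [-8, 6, -4, -1, 14]
Pass 2: Select minimum -4 at index 2, swap -> [-8, -4, 6, -1, 14]
Pass 3: Select minimum -1 at index 3, swap -> [-8, -4, -1, 6, 14]


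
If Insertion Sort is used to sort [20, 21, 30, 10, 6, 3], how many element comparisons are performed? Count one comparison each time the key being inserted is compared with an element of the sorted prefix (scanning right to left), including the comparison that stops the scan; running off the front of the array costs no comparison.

Insert 21: 20 <= 21 (stop) = 1 comparison(s) -> [20, 21, 30, 10, 6, 3]
Insert 30: 21 <= 30 (stop) = 1 comparison(s) -> [20, 21, 30, 10, 6, 3]
Insert 10: 30 > 10 (shift), 21 > 10 (shift), 20 > 10 (shift), reached front = 3 comparison(s) -> [10, 20, 21, 30, 6, 3]
Insert 6: 30 > 6 (shift), 21 > 6 (shift), 20 > 6 (shift), 10 > 6 (shift), reached front = 4 comparison(s) -> [6, 10, 20, 21, 30, 3]
Insert 3: 30 > 3 (shift), 21 > 3 (shift), 20 > 3 (shift), 10 > 3 (shift), 6 > 3 (shift), reached front = 5 comparison(s) -> [3, 6, 10, 20, 21, 30]
Total comparisons: 1 + 1 + 3 + 4 + 5 = 14


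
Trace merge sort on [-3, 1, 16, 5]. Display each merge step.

Divide and conquer:
  Merge [-3] + [1] -> [-3, 1]
  Merge [16] + [5] -> [5, 16]
  Merge [-3, 1] + [5, 16] -> [-3, 1, 5, 16]


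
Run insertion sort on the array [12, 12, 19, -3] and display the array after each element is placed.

First element 12 is already 'sorted'
Insert 12: shifted 0 elements -> [12, 12, 19, -3]
Insert 19: shifted 0 elements -> [12, 12, 19, -3]
Insert -3: shifted 3 elements -> [-3, 12, 12, 19]


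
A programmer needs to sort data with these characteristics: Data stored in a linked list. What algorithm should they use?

Best choice: Merge sort
Reason: Merge sort doesn't require random access; can be done in O(1) extra space for linked lists


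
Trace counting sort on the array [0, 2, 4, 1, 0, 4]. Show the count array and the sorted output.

Count array: [2, 1, 1, 0, 2]
(count[i] = number of elements equal to i)
Cumulative count: [2, 3, 4, 4, 6]
Sorted: [0, 0, 1, 2, 4, 4]


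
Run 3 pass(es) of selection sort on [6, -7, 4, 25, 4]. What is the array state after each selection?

Pass 1: Select minimum -7 at index 1, swap -> [-7, 6, 4, 25, 4]
Pass 2: Select minimum 4 at index 2, swap -> [-7, 4, 6, 25, 4]
Pass 3: Select minimum 4 at index 4, swap -> [-7, 4, 4, 25, 6]


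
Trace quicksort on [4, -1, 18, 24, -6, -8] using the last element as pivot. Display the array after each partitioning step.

Partition 1: pivot=-8 at index 0 -> [-8, -1, 18, 24, -6, 4]
Partition 2: pivot=4 at index 3 -> [-8, -1, -6, 4, 18, 24]
Partition 3: pivot=-6 at index 1 -> [-8, -6, -1, 4, 18, 24]
Partition 4: pivot=24 at index 5 -> [-8, -6, -1, 4, 18, 24]


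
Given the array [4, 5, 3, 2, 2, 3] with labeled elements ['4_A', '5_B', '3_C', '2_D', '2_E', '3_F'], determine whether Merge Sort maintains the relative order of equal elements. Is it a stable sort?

Trace Merge Sort on the labeled array (the key is the number; the letter only tracks identity):
  Merge [5_B] + [3_C] -> [3_C, 5_B]
  Merge [4_A] + [3_C, 5_B] -> [3_C, 4_A, 5_B]
  Merge [2_E] + [3_F] -> [2_E, 3_F]
  Merge [2_D] + [2_E, 3_F] -> [2_D, 2_E, 3_F]
  Merge [3_C, 4_A, 5_B] + [2_D, 2_E, 3_F] -> [2_D, 2_E, 3_C, 3_F, 4_A, 5_B]
Final order: [2_D, 2_E, 3_C, 3_F, 4_A, 5_B]
Equal keys:
  value 2: originally 2_D, 2_E; after sorting 2_D, 2_E -> order preserved
  value 3: originally 3_C, 3_F; after sorting 3_C, 3_F -> order preserved
All equal keys kept their original relative order. Merge Sort is stable: when the heads of the two halves are equal the merge takes from the left half first.
Answer: Stable


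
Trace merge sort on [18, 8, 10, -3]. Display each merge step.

Divide and conquer:
  Merge [18] + [8] -> [8, 18]
  Merge [10] + [-3] -> [-3, 10]
  Merge [8, 18] + [-3, 10] -> [-3, 8, 10, 18]


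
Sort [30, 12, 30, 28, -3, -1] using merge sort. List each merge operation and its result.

Divide and conquer:
  Merge [12] + [30] -> [12, 30]
  Merge [30] + [12, 30] -> [12, 30, 30]
  Merge [-3] + [-1] -> [-3, -1]
  Merge [28] + [-3, -1] -> [-3, -1, 28]
  Merge [12, 30, 30] + [-3, -1, 28] -> [-3, -1, 12, 28, 30, 30]


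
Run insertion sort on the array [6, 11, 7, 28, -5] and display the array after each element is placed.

First element 6 is already 'sorted'
Insert 11: shifted 0 elements -> [6, 11, 7, 28, -5]
Insert 7: shifted 1 elements -> [6, 7, 11, 28, -5]
Insert 28: shifted 0 elements -> [6, 7, 11, 28, -5]
Insert -5: shifted 4 elements -> [-5, 6, 7, 11, 28]


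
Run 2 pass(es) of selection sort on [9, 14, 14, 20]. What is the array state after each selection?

Pass 1: Select minimum 9 at index 0, swap -> [9, 14, 14, 20]
Pass 2: Select minimum 14 at index 1, swap -> [9, 14, 14, 20]


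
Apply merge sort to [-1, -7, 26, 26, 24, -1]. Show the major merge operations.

Divide and conquer:
  Merge [-7] + [26] -> [-7, 26]
  Merge [-1] + [-7, 26] -> [-7, -1, 26]
  Merge [24] + [-1] -> [-1, 24]
  Merge [26] + [-1, 24] -> [-1, 24, 26]
  Merge [-7, -1, 26] + [-1, 24, 26] -> [-7, -1, -1, 24, 26, 26]


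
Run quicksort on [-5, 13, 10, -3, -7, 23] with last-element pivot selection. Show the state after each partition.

Partition 1: pivot=23 at index 5 -> [-5, 13, 10, -3, -7, 23]
Partition 2: pivot=-7 at index 0 -> [-7, 13, 10, -3, -5, 23]
Partition 3: pivot=-5 at index 1 -> [-7, -5, 10, -3, 13, 23]
Partition 4: pivot=13 at index 4 -> [-7, -5, 10, -3, 13, 23]
Partition 5: pivot=-3 at index 2 -> [-7, -5, -3, 10, 13, 23]


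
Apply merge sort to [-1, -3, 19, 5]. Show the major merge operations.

Divide and conquer:
  Merge [-1] + [-3] -> [-3, -1]
  Merge [19] + [5] -> [5, 19]
  Merge [-3, -1] + [5, 19] -> [-3, -1, 5, 19]


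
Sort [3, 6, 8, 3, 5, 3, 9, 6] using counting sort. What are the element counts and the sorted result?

Count array: [0, 0, 0, 3, 0, 1, 2, 0, 1, 1]
(count[i] = number of elements equal to i)
Cumulative count: [0, 0, 0, 3, 3, 4, 6, 6, 7, 8]
Sorted: [3, 3, 3, 5, 6, 6, 8, 9]


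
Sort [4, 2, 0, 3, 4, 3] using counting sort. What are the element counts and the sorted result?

Count array: [1, 0, 1, 2, 2]
(count[i] = number of elements equal to i)
Cumulative count: [1, 1, 2, 4, 6]
Sorted: [0, 2, 3, 3, 4, 4]


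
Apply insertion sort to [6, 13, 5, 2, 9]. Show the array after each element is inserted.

First element 6 is already 'sorted'
Insert 13: shifted 0 elements -> [6, 13, 5, 2, 9]
Insert 5: shifted 2 elements -> [5, 6, 13, 2, 9]
Insert 2: shifted 3 elements -> [2, 5, 6, 13, 9]
Insert 9: shifted 1 elements -> [2, 5, 6, 9, 13]


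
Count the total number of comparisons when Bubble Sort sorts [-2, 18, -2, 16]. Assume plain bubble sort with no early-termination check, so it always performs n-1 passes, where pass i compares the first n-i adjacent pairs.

Pass 1: compare adjacent pairs (0,1)..(2,3) = 3 comparison(s), 2 swap(s) -> [-2, -2, 16, 18]
Pass 2: compare adjacent pairs (0,1)..(1,2) = 2 comparison(s), 0 swap(s) -> [-2, -2, 16, 18]
Pass 3: compare adjacent pairs (0,1)..(0,1) = 1 comparison(s), 0 swap(s) -> [-2, -2, 16, 18]
Total comparisons: 3 + 2 + 1 = 6


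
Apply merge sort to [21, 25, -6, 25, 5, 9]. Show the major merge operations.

Divide and conquer:
  Merge [25] + [-6] -> [-6, 25]
  Merge [21] + [-6, 25] -> [-6, 21, 25]
  Merge [5] + [9] -> [5, 9]
  Merge [25] + [5, 9] -> [5, 9, 25]
  Merge [-6, 21, 25] + [5, 9, 25] -> [-6, 5, 9, 21, 25, 25]


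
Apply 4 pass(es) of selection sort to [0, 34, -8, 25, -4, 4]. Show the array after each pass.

Pass 1: Select minimum -8 at index 2, swap -> [-8, 34, 0, 25, -4, 4]
Pass 2: Select minimum -4 at index 4, swap -> [-8, -4, 0, 25, 34, 4]
Pass 3: Select minimum 0 at index 2, swap -> [-8, -4, 0, 25, 34, 4]
Pass 4: Select minimum 4 at index 5, swap -> [-8, -4, 0, 4, 34, 25]


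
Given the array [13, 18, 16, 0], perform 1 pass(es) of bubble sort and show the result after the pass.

After pass 1: [13, 16, 0, 18] (2 swaps)
Total swaps: 2


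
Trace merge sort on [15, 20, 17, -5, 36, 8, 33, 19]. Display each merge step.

Divide and conquer:
  Merge [15] + [20] -> [15, 20]
  Merge [17] + [-5] -> [-5, 17]
  Merge [15, 20] + [-5, 17] -> [-5, 15, 17, 20]
  Merge [36] + [8] -> [8, 36]
  Merge [33] + [19] -> [19, 33]
  Merge [8, 36] + [19, 33] -> [8, 19, 33, 36]
  Merge [-5, 15, 17, 20] + [8, 19, 33, 36] -> [-5, 8, 15, 17, 19, 20, 33, 36]


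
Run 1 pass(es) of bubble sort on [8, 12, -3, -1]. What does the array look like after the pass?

After pass 1: [8, -3, -1, 12] (2 swaps)
Total swaps: 2


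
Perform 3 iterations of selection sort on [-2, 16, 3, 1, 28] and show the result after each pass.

Pass 1: Select minimum -2 at index 0, swap -> [-2, 16, 3, 1, 28]
Pass 2: Select minimum 1 at index 3, swap -> [-2, 1, 3, 16, 28]
Pass 3: Select minimum 3 at index 2, swap -> [-2, 1, 3, 16, 28]


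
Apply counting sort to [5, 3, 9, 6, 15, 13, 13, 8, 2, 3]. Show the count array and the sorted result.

Count array: [0, 0, 1, 2, 0, 1, 1, 0, 1, 1, 0, 0, 0, 2, 0, 1]
(count[i] = number of elements equal to i)
Cumulative count: [0, 0, 1, 3, 3, 4, 5, 5, 6, 7, 7, 7, 7, 9, 9, 10]
Sorted: [2, 3, 3, 5, 6, 8, 9, 13, 13, 15]


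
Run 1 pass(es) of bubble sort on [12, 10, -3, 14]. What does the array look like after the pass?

After pass 1: [10, -3, 12, 14] (2 swaps)
Total swaps: 2


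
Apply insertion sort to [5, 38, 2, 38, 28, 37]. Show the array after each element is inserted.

First element 5 is already 'sorted'
Insert 38: shifted 0 elements -> [5, 38, 2, 38, 28, 37]
Insert 2: shifted 2 elements -> [2, 5, 38, 38, 28, 37]
Insert 38: shifted 0 elements -> [2, 5, 38, 38, 28, 37]
Insert 28: shifted 2 elements -> [2, 5, 28, 38, 38, 37]
Insert 37: shifted 2 elements -> [2, 5, 28, 37, 38, 38]


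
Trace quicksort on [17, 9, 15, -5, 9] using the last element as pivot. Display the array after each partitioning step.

Partition 1: pivot=9 at index 2 -> [9, -5, 9, 17, 15]
Partition 2: pivot=-5 at index 0 -> [-5, 9, 9, 17, 15]
Partition 3: pivot=15 at index 3 -> [-5, 9, 9, 15, 17]


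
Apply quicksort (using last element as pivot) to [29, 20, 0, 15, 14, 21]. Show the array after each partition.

Partition 1: pivot=21 at index 4 -> [20, 0, 15, 14, 21, 29]
Partition 2: pivot=14 at index 1 -> [0, 14, 15, 20, 21, 29]
Partition 3: pivot=20 at index 3 -> [0, 14, 15, 20, 21, 29]


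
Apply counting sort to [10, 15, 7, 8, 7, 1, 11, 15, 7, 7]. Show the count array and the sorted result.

Count array: [0, 1, 0, 0, 0, 0, 0, 4, 1, 0, 1, 1, 0, 0, 0, 2]
(count[i] = number of elements equal to i)
Cumulative count: [0, 1, 1, 1, 1, 1, 1, 5, 6, 6, 7, 8, 8, 8, 8, 10]
Sorted: [1, 7, 7, 7, 7, 8, 10, 11, 15, 15]


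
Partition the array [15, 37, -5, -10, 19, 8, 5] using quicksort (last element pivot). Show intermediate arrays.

Partition 1: pivot=5 at index 2 -> [-5, -10, 5, 37, 19, 8, 15]
Partition 2: pivot=-10 at index 0 -> [-10, -5, 5, 37, 19, 8, 15]
Partition 3: pivot=15 at index 4 -> [-10, -5, 5, 8, 15, 37, 19]
Partition 4: pivot=19 at index 5 -> [-10, -5, 5, 8, 15, 19, 37]


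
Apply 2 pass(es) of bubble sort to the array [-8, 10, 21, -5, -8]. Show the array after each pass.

After pass 1: [-8, 10, -5, -8, 21] (2 swaps)
After pass 2: [-8, -5, -8, 10, 21] (2 swaps)
Total swaps: 4


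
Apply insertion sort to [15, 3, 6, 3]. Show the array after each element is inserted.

First element 15 is already 'sorted'
Insert 3: shifted 1 elements -> [3, 15, 6, 3]
Insert 6: shifted 1 elements -> [3, 6, 15, 3]
Insert 3: shifted 2 elements -> [3, 3, 6, 15]


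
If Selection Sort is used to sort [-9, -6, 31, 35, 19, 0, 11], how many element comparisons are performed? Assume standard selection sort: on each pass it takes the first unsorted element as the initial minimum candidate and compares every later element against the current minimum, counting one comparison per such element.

Pass 1: scan indices 1..6 for the minimum = 6 comparison(s); min is -9, place at index 0 -> [-9, -6, 31, 35, 19, 0, 11]
Pass 2: scan indices 2..6 for the minimum = 5 comparison(s); min is -6, place at index 1 -> [-9, -6, 31, 35, 19, 0, 11]
Pass 3: scan indices 3..6 for the minimum = 4 comparison(s); min is 0, place at index 2 -> [-9, -6, 0, 35, 19, 31, 11]
Pass 4: scan indices 4..6 for the minimum = 3 comparison(s); min is 11, place at index 3 -> [-9, -6, 0, 11, 19, 31, 35]
Pass 5: scan indices 5..6 for the minimum = 2 comparison(s); min is 19, place at index 4 -> [-9, -6, 0, 11, 19, 31, 35]
Pass 6: scan indices 6..6 for the minimum = 1 comparison(s); min is 31, place at index 5 -> [-9, -6, 0, 11, 19, 31, 35]
Selection sort always scans the whole unsorted suffix, so the count is (n-1) + (n-2) + ... + 1 = n(n-1)/2 = 7*6/2 = 21 regardless of the input order.
Total comparisons: 6 + 5 + 4 + 3 + 2 + 1 = 21


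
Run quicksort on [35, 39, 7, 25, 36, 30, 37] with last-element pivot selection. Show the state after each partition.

Partition 1: pivot=37 at index 5 -> [35, 7, 25, 36, 30, 37, 39]
Partition 2: pivot=30 at index 2 -> [7, 25, 30, 36, 35, 37, 39]
Partition 3: pivot=25 at index 1 -> [7, 25, 30, 36, 35, 37, 39]
Partition 4: pivot=35 at index 3 -> [7, 25, 30, 35, 36, 37, 39]


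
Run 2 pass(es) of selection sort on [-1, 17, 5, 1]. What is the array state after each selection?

Pass 1: Select minimum -1 at index 0, swap -> [-1, 17, 5, 1]
Pass 2: Select minimum 1 at index 3, swap -> [-1, 1, 5, 17]


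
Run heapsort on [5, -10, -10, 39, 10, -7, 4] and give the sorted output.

Build heap: [39, 10, 4, -10, 5, -7, -10]
Extract 39: [10, 5, 4, -10, -10, -7, 39]
Extract 10: [5, -7, 4, -10, -10, 10, 39]
Extract 5: [4, -7, -10, -10, 5, 10, 39]
Extract 4: [-7, -10, -10, 4, 5, 10, 39]
Extract -7: [-10, -10, -7, 4, 5, 10, 39]
Extract -10: [-10, -10, -7, 4, 5, 10, 39]


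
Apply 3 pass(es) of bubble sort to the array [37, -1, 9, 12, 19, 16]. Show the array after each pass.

After pass 1: [-1, 9, 12, 19, 16, 37] (5 swaps)
After pass 2: [-1, 9, 12, 16, 19, 37] (1 swaps)
After pass 3: [-1, 9, 12, 16, 19, 37] (0 swaps)
Total swaps: 6


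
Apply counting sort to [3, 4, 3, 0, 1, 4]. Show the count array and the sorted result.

Count array: [1, 1, 0, 2, 2]
(count[i] = number of elements equal to i)
Cumulative count: [1, 2, 2, 4, 6]
Sorted: [0, 1, 3, 3, 4, 4]


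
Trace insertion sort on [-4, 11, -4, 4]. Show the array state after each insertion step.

First element -4 is already 'sorted'
Insert 11: shifted 0 elements -> [-4, 11, -4, 4]
Insert -4: shifted 1 elements -> [-4, -4, 11, 4]
Insert 4: shifted 1 elements -> [-4, -4, 4, 11]


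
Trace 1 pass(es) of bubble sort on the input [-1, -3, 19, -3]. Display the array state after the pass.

After pass 1: [-3, -1, -3, 19] (2 swaps)
Total swaps: 2


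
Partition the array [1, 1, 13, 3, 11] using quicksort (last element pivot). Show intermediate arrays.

Partition 1: pivot=11 at index 3 -> [1, 1, 3, 11, 13]
Partition 2: pivot=3 at index 2 -> [1, 1, 3, 11, 13]
Partition 3: pivot=1 at index 1 -> [1, 1, 3, 11, 13]


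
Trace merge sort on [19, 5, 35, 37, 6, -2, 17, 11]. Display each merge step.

Divide and conquer:
  Merge [19] + [5] -> [5, 19]
  Merge [35] + [37] -> [35, 37]
  Merge [5, 19] + [35, 37] -> [5, 19, 35, 37]
  Merge [6] + [-2] -> [-2, 6]
  Merge [17] + [11] -> [11, 17]
  Merge [-2, 6] + [11, 17] -> [-2, 6, 11, 17]
  Merge [5, 19, 35, 37] + [-2, 6, 11, 17] -> [-2, 5, 6, 11, 17, 19, 35, 37]


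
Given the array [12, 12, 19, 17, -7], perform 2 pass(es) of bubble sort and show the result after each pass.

After pass 1: [12, 12, 17, -7, 19] (2 swaps)
After pass 2: [12, 12, -7, 17, 19] (1 swaps)
Total swaps: 3


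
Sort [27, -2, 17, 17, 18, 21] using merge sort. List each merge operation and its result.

Divide and conquer:
  Merge [-2] + [17] -> [-2, 17]
  Merge [27] + [-2, 17] -> [-2, 17, 27]
  Merge [18] + [21] -> [18, 21]
  Merge [17] + [18, 21] -> [17, 18, 21]
  Merge [-2, 17, 27] + [17, 18, 21] -> [-2, 17, 17, 18, 21, 27]


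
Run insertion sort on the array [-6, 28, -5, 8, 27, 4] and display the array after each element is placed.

First element -6 is already 'sorted'
Insert 28: shifted 0 elements -> [-6, 28, -5, 8, 27, 4]
Insert -5: shifted 1 elements -> [-6, -5, 28, 8, 27, 4]
Insert 8: shifted 1 elements -> [-6, -5, 8, 28, 27, 4]
Insert 27: shifted 1 elements -> [-6, -5, 8, 27, 28, 4]
Insert 4: shifted 3 elements -> [-6, -5, 4, 8, 27, 28]


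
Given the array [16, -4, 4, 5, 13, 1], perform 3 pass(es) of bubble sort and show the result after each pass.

After pass 1: [-4, 4, 5, 13, 1, 16] (5 swaps)
After pass 2: [-4, 4, 5, 1, 13, 16] (1 swaps)
After pass 3: [-4, 4, 1, 5, 13, 16] (1 swaps)
Total swaps: 7


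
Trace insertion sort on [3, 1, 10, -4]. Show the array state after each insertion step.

First element 3 is already 'sorted'
Insert 1: shifted 1 elements -> [1, 3, 10, -4]
Insert 10: shifted 0 elements -> [1, 3, 10, -4]
Insert -4: shifted 3 elements -> [-4, 1, 3, 10]


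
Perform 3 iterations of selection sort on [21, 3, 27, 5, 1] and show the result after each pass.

Pass 1: Select minimum 1 at index 4, swap -> [1, 3, 27, 5, 21]
Pass 2: Select minimum 3 at index 1, swap -> [1, 3, 27, 5, 21]
Pass 3: Select minimum 5 at index 3, swap -> [1, 3, 5, 27, 21]


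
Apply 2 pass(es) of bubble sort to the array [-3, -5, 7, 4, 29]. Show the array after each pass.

After pass 1: [-5, -3, 4, 7, 29] (2 swaps)
After pass 2: [-5, -3, 4, 7, 29] (0 swaps)
Total swaps: 2


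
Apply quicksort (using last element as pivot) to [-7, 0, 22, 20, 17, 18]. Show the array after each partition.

Partition 1: pivot=18 at index 3 -> [-7, 0, 17, 18, 22, 20]
Partition 2: pivot=17 at index 2 -> [-7, 0, 17, 18, 22, 20]
Partition 3: pivot=0 at index 1 -> [-7, 0, 17, 18, 22, 20]
Partition 4: pivot=20 at index 4 -> [-7, 0, 17, 18, 20, 22]


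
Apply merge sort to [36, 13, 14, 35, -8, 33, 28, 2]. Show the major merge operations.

Divide and conquer:
  Merge [36] + [13] -> [13, 36]
  Merge [14] + [35] -> [14, 35]
  Merge [13, 36] + [14, 35] -> [13, 14, 35, 36]
  Merge [-8] + [33] -> [-8, 33]
  Merge [28] + [2] -> [2, 28]
  Merge [-8, 33] + [2, 28] -> [-8, 2, 28, 33]
  Merge [13, 14, 35, 36] + [-8, 2, 28, 33] -> [-8, 2, 13, 14, 28, 33, 35, 36]


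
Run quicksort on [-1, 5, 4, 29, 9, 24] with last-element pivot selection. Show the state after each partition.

Partition 1: pivot=24 at index 4 -> [-1, 5, 4, 9, 24, 29]
Partition 2: pivot=9 at index 3 -> [-1, 5, 4, 9, 24, 29]
Partition 3: pivot=4 at index 1 -> [-1, 4, 5, 9, 24, 29]


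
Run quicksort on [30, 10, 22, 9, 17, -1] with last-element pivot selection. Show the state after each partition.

Partition 1: pivot=-1 at index 0 -> [-1, 10, 22, 9, 17, 30]
Partition 2: pivot=30 at index 5 -> [-1, 10, 22, 9, 17, 30]
Partition 3: pivot=17 at index 3 -> [-1, 10, 9, 17, 22, 30]
Partition 4: pivot=9 at index 1 -> [-1, 9, 10, 17, 22, 30]


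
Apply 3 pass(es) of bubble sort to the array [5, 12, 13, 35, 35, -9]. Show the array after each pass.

After pass 1: [5, 12, 13, 35, -9, 35] (1 swaps)
After pass 2: [5, 12, 13, -9, 35, 35] (1 swaps)
After pass 3: [5, 12, -9, 13, 35, 35] (1 swaps)
Total swaps: 3


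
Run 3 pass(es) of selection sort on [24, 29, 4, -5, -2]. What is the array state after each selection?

Pass 1: Select minimum -5 at index 3, swap -> [-5, 29, 4, 24, -2]
Pass 2: Select minimum -2 at index 4, swap -> [-5, -2, 4, 24, 29]
Pass 3: Select minimum 4 at index 2, swap -> [-5, -2, 4, 24, 29]


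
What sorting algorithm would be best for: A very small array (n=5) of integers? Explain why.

Best choice: Insertion sort
Reason: For tiny inputs the O(n^2) overhead is negligible and insertion sort has minimal constant factors


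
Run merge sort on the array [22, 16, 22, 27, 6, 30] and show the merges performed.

Divide and conquer:
  Merge [16] + [22] -> [16, 22]
  Merge [22] + [16, 22] -> [16, 22, 22]
  Merge [6] + [30] -> [6, 30]
  Merge [27] + [6, 30] -> [6, 27, 30]
  Merge [16, 22, 22] + [6, 27, 30] -> [6, 16, 22, 22, 27, 30]


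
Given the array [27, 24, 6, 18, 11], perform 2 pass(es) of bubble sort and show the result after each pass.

After pass 1: [24, 6, 18, 11, 27] (4 swaps)
After pass 2: [6, 18, 11, 24, 27] (3 swaps)
Total swaps: 7


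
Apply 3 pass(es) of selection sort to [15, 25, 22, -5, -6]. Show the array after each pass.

Pass 1: Select minimum -6 at index 4, swap -> [-6, 25, 22, -5, 15]
Pass 2: Select minimum -5 at index 3, swap -> [-6, -5, 22, 25, 15]
Pass 3: Select minimum 15 at index 4, swap -> [-6, -5, 15, 25, 22]


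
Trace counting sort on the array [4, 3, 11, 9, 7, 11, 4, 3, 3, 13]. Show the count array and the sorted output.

Count array: [0, 0, 0, 3, 2, 0, 0, 1, 0, 1, 0, 2, 0, 1]
(count[i] = number of elements equal to i)
Cumulative count: [0, 0, 0, 3, 5, 5, 5, 6, 6, 7, 7, 9, 9, 10]
Sorted: [3, 3, 3, 4, 4, 7, 9, 11, 11, 13]


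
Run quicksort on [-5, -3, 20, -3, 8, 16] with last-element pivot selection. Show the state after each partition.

Partition 1: pivot=16 at index 4 -> [-5, -3, -3, 8, 16, 20]
Partition 2: pivot=8 at index 3 -> [-5, -3, -3, 8, 16, 20]
Partition 3: pivot=-3 at index 2 -> [-5, -3, -3, 8, 16, 20]
Partition 4: pivot=-3 at index 1 -> [-5, -3, -3, 8, 16, 20]


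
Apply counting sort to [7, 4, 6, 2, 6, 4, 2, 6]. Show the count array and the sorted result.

Count array: [0, 0, 2, 0, 2, 0, 3, 1]
(count[i] = number of elements equal to i)
Cumulative count: [0, 0, 2, 2, 4, 4, 7, 8]
Sorted: [2, 2, 4, 4, 6, 6, 6, 7]


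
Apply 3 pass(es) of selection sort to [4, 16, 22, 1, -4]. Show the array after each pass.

Pass 1: Select minimum -4 at index 4, swap -> [-4, 16, 22, 1, 4]
Pass 2: Select minimum 1 at index 3, swap -> [-4, 1, 22, 16, 4]
Pass 3: Select minimum 4 at index 4, swap -> [-4, 1, 4, 16, 22]


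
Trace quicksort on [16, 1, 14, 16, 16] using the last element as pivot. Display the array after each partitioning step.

Partition 1: pivot=16 at index 4 -> [16, 1, 14, 16, 16]
Partition 2: pivot=16 at index 3 -> [16, 1, 14, 16, 16]
Partition 3: pivot=14 at index 1 -> [1, 14, 16, 16, 16]


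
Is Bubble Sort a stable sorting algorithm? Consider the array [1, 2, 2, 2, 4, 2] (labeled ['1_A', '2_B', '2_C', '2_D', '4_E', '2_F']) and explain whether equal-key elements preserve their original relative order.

Trace Bubble Sort on the labeled array (the key is the number; the letter only tracks identity):
  After pass 1: [1_A, 2_B, 2_C, 2_D, 2_F, 4_E]
  After pass 2: [1_A, 2_B, 2_C, 2_D, 2_F, 4_E] (no swaps, done)
Final order: [1_A, 2_B, 2_C, 2_D, 2_F, 4_E]
Equal keys:
  value 2: originally 2_B, 2_C, 2_D, 2_F; after sorting 2_B, 2_C, 2_D, 2_F -> order preserved
All equal keys kept their original relative order. Bubble Sort is stable: it only swaps adjacent elements when the left one is strictly greater, so equal keys never move past each other.
Answer: Stable


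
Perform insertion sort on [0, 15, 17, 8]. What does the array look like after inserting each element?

First element 0 is already 'sorted'
Insert 15: shifted 0 elements -> [0, 15, 17, 8]
Insert 17: shifted 0 elements -> [0, 15, 17, 8]
Insert 8: shifted 2 elements -> [0, 8, 15, 17]


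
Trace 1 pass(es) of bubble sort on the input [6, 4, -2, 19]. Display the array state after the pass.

After pass 1: [4, -2, 6, 19] (2 swaps)
Total swaps: 2


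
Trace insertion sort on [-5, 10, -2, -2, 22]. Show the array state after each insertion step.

First element -5 is already 'sorted'
Insert 10: shifted 0 elements -> [-5, 10, -2, -2, 22]
Insert -2: shifted 1 elements -> [-5, -2, 10, -2, 22]
Insert -2: shifted 1 elements -> [-5, -2, -2, 10, 22]
Insert 22: shifted 0 elements -> [-5, -2, -2, 10, 22]


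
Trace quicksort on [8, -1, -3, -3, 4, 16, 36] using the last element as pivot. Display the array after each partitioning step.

Partition 1: pivot=36 at index 6 -> [8, -1, -3, -3, 4, 16, 36]
Partition 2: pivot=16 at index 5 -> [8, -1, -3, -3, 4, 16, 36]
Partition 3: pivot=4 at index 3 -> [-1, -3, -3, 4, 8, 16, 36]
Partition 4: pivot=-3 at index 1 -> [-3, -3, -1, 4, 8, 16, 36]


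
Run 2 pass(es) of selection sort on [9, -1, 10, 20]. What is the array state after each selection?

Pass 1: Select minimum -1 at index 1, swap -> [-1, 9, 10, 20]
Pass 2: Select minimum 9 at index 1, swap -> [-1, 9, 10, 20]


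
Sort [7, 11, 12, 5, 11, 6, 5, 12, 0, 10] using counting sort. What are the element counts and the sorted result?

Count array: [1, 0, 0, 0, 0, 2, 1, 1, 0, 0, 1, 2, 2]
(count[i] = number of elements equal to i)
Cumulative count: [1, 1, 1, 1, 1, 3, 4, 5, 5, 5, 6, 8, 10]
Sorted: [0, 5, 5, 6, 7, 10, 11, 11, 12, 12]


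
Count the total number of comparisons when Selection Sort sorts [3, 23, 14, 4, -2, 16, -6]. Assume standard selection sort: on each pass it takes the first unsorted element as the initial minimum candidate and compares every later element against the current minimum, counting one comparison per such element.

Pass 1: scan indices 1..6 for the minimum = 6 comparison(s); min is -6, place at index 0 -> [-6, 23, 14, 4, -2, 16, 3]
Pass 2: scan indices 2..6 for the minimum = 5 comparison(s); min is -2, place at index 1 -> [-6, -2, 14, 4, 23, 16, 3]
Pass 3: scan indices 3..6 for the minimum = 4 comparison(s); min is 3, place at index 2 -> [-6, -2, 3, 4, 23, 16, 14]
Pass 4: scan indices 4..6 for the minimum = 3 comparison(s); min is 4, place at index 3 -> [-6, -2, 3, 4, 23, 16, 14]
Pass 5: scan indices 5..6 for the minimum = 2 comparison(s); min is 14, place at index 4 -> [-6, -2, 3, 4, 14, 16, 23]
Pass 6: scan indices 6..6 for the minimum = 1 comparison(s); min is 16, place at index 5 -> [-6, -2, 3, 4, 14, 16, 23]
Selection sort always scans the whole unsorted suffix, so the count is (n-1) + (n-2) + ... + 1 = n(n-1)/2 = 7*6/2 = 21 regardless of the input order.
Total comparisons: 6 + 5 + 4 + 3 + 2 + 1 = 21


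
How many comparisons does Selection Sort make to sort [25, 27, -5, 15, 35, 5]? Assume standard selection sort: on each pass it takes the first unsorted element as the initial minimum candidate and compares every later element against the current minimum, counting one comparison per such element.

Pass 1: scan indices 1..5 for the minimum = 5 comparison(s); min is -5, place at index 0 -> [-5, 27, 25, 15, 35, 5]
Pass 2: scan indices 2..5 for the minimum = 4 comparison(s); min is 5, place at index 1 -> [-5, 5, 25, 15, 35, 27]
Pass 3: scan indices 3..5 for the minimum = 3 comparison(s); min is 15, place at index 2 -> [-5, 5, 15, 25, 35, 27]
Pass 4: scan indices 4..5 for the minimum = 2 comparison(s); min is 25, place at index 3 -> [-5, 5, 15, 25, 35, 27]
Pass 5: scan indices 5..5 for the minimum = 1 comparison(s); min is 27, place at index 4 -> [-5, 5, 15, 25, 27, 35]
Selection sort always scans the whole unsorted suffix, so the count is (n-1) + (n-2) + ... + 1 = n(n-1)/2 = 6*5/2 = 15 regardless of the input order.
Total comparisons: 5 + 4 + 3 + 2 + 1 = 15


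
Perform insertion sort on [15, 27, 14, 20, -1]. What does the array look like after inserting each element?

First element 15 is already 'sorted'
Insert 27: shifted 0 elements -> [15, 27, 14, 20, -1]
Insert 14: shifted 2 elements -> [14, 15, 27, 20, -1]
Insert 20: shifted 1 elements -> [14, 15, 20, 27, -1]
Insert -1: shifted 4 elements -> [-1, 14, 15, 20, 27]


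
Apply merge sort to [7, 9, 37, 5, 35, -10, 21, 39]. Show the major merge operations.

Divide and conquer:
  Merge [7] + [9] -> [7, 9]
  Merge [37] + [5] -> [5, 37]
  Merge [7, 9] + [5, 37] -> [5, 7, 9, 37]
  Merge [35] + [-10] -> [-10, 35]
  Merge [21] + [39] -> [21, 39]
  Merge [-10, 35] + [21, 39] -> [-10, 21, 35, 39]
  Merge [5, 7, 9, 37] + [-10, 21, 35, 39] -> [-10, 5, 7, 9, 21, 35, 37, 39]


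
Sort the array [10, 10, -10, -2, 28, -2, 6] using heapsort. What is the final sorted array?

Build heap: [28, 10, 6, -2, 10, -2, -10]
Extract 28: [10, 10, 6, -2, -10, -2, 28]
Extract 10: [10, -2, 6, -2, -10, 10, 28]
Extract 10: [6, -2, -10, -2, 10, 10, 28]
Extract 6: [-2, -2, -10, 6, 10, 10, 28]
Extract -2: [-2, -10, -2, 6, 10, 10, 28]
Extract -2: [-10, -2, -2, 6, 10, 10, 28]


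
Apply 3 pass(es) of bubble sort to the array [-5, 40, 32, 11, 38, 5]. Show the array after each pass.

After pass 1: [-5, 32, 11, 38, 5, 40] (4 swaps)
After pass 2: [-5, 11, 32, 5, 38, 40] (2 swaps)
After pass 3: [-5, 11, 5, 32, 38, 40] (1 swaps)
Total swaps: 7


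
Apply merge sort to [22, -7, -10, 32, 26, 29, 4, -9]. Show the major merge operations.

Divide and conquer:
  Merge [22] + [-7] -> [-7, 22]
  Merge [-10] + [32] -> [-10, 32]
  Merge [-7, 22] + [-10, 32] -> [-10, -7, 22, 32]
  Merge [26] + [29] -> [26, 29]
  Merge [4] + [-9] -> [-9, 4]
  Merge [26, 29] + [-9, 4] -> [-9, 4, 26, 29]
  Merge [-10, -7, 22, 32] + [-9, 4, 26, 29] -> [-10, -9, -7, 4, 22, 26, 29, 32]


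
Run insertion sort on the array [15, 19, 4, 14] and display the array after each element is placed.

First element 15 is already 'sorted'
Insert 19: shifted 0 elements -> [15, 19, 4, 14]
Insert 4: shifted 2 elements -> [4, 15, 19, 14]
Insert 14: shifted 2 elements -> [4, 14, 15, 19]


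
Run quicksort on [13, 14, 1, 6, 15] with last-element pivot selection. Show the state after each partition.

Partition 1: pivot=15 at index 4 -> [13, 14, 1, 6, 15]
Partition 2: pivot=6 at index 1 -> [1, 6, 13, 14, 15]
Partition 3: pivot=14 at index 3 -> [1, 6, 13, 14, 15]


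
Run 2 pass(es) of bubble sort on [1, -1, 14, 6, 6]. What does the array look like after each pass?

After pass 1: [-1, 1, 6, 6, 14] (3 swaps)
After pass 2: [-1, 1, 6, 6, 14] (0 swaps)
Total swaps: 3


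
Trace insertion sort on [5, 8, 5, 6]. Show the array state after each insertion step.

First element 5 is already 'sorted'
Insert 8: shifted 0 elements -> [5, 8, 5, 6]
Insert 5: shifted 1 elements -> [5, 5, 8, 6]
Insert 6: shifted 1 elements -> [5, 5, 6, 8]


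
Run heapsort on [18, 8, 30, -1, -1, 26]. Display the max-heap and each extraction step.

Build heap: [30, 8, 26, -1, -1, 18]
Extract 30: [26, 8, 18, -1, -1, 30]
Extract 26: [18, 8, -1, -1, 26, 30]
Extract 18: [8, -1, -1, 18, 26, 30]
Extract 8: [-1, -1, 8, 18, 26, 30]
Extract -1: [-1, -1, 8, 18, 26, 30]


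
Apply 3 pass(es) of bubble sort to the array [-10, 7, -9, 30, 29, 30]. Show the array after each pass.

After pass 1: [-10, -9, 7, 29, 30, 30] (2 swaps)
After pass 2: [-10, -9, 7, 29, 30, 30] (0 swaps)
After pass 3: [-10, -9, 7, 29, 30, 30] (0 swaps)
Total swaps: 2


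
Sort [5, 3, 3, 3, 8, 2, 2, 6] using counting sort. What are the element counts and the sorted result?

Count array: [0, 0, 2, 3, 0, 1, 1, 0, 1]
(count[i] = number of elements equal to i)
Cumulative count: [0, 0, 2, 5, 5, 6, 7, 7, 8]
Sorted: [2, 2, 3, 3, 3, 5, 6, 8]


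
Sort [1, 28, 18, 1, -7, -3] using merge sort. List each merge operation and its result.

Divide and conquer:
  Merge [28] + [18] -> [18, 28]
  Merge [1] + [18, 28] -> [1, 18, 28]
  Merge [-7] + [-3] -> [-7, -3]
  Merge [1] + [-7, -3] -> [-7, -3, 1]
  Merge [1, 18, 28] + [-7, -3, 1] -> [-7, -3, 1, 1, 18, 28]


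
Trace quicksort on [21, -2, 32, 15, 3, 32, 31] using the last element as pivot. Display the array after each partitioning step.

Partition 1: pivot=31 at index 4 -> [21, -2, 15, 3, 31, 32, 32]
Partition 2: pivot=3 at index 1 -> [-2, 3, 15, 21, 31, 32, 32]
Partition 3: pivot=21 at index 3 -> [-2, 3, 15, 21, 31, 32, 32]
Partition 4: pivot=32 at index 6 -> [-2, 3, 15, 21, 31, 32, 32]


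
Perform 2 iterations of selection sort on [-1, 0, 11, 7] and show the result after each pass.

Pass 1: Select minimum -1 at index 0, swap -> [-1, 0, 11, 7]
Pass 2: Select minimum 0 at index 1, swap -> [-1, 0, 11, 7]


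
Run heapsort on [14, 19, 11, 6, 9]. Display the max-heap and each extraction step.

Build heap: [19, 14, 11, 6, 9]
Extract 19: [14, 9, 11, 6, 19]
Extract 14: [11, 9, 6, 14, 19]
Extract 11: [9, 6, 11, 14, 19]
Extract 9: [6, 9, 11, 14, 19]


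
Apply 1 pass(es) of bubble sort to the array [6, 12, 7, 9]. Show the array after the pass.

After pass 1: [6, 7, 9, 12] (2 swaps)
Total swaps: 2


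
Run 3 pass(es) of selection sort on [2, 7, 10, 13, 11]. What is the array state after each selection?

Pass 1: Select minimum 2 at index 0, swap -> [2, 7, 10, 13, 11]
Pass 2: Select minimum 7 at index 1, swap -> [2, 7, 10, 13, 11]
Pass 3: Select minimum 10 at index 2, swap -> [2, 7, 10, 13, 11]


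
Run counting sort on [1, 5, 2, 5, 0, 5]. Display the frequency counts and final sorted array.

Count array: [1, 1, 1, 0, 0, 3]
(count[i] = number of elements equal to i)
Cumulative count: [1, 2, 3, 3, 3, 6]
Sorted: [0, 1, 2, 5, 5, 5]


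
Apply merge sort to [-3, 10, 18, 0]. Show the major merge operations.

Divide and conquer:
  Merge [-3] + [10] -> [-3, 10]
  Merge [18] + [0] -> [0, 18]
  Merge [-3, 10] + [0, 18] -> [-3, 0, 10, 18]


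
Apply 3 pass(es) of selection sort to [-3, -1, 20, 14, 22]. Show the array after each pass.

Pass 1: Select minimum -3 at index 0, swap -> [-3, -1, 20, 14, 22]
Pass 2: Select minimum -1 at index 1, swap -> [-3, -1, 20, 14, 22]
Pass 3: Select minimum 14 at index 3, swap -> [-3, -1, 14, 20, 22]
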